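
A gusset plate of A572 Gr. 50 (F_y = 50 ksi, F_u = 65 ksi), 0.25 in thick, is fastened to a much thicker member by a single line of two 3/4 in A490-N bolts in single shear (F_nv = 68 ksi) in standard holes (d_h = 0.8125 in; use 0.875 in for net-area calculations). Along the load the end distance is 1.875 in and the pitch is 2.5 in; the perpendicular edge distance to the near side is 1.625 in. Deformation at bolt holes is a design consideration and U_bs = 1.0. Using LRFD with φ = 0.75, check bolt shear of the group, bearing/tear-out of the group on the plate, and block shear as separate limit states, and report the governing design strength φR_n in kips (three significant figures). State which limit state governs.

36.9 kips (block shear governs)

Bolt shear: A_b = π·0.75²/4 = 0.4418 in²; R_n = 68 × 0.4418 × 2 × 1 = 60.08 kips → 0.75 × 60.08 = 45.1 kips.
Bearing: edge l_c = 1.469, r_n = 28.64 kips; interior l_c = 1.688, r_n = 29.25 kips; R_n = 28.64 + 1·29.25 = 57.89 kips → 43.4 kips.
Block shear: A_gv = 1.094, A_nv = 0.7656, A_nt = 0.2969 in²; R_n = min(0.6F_uA_nv, 0.6F_yA_gv) + U_bs·F_u·A_nt = 49.16 kips → 36.9 kips.
Block shear governs: 36.9 kips.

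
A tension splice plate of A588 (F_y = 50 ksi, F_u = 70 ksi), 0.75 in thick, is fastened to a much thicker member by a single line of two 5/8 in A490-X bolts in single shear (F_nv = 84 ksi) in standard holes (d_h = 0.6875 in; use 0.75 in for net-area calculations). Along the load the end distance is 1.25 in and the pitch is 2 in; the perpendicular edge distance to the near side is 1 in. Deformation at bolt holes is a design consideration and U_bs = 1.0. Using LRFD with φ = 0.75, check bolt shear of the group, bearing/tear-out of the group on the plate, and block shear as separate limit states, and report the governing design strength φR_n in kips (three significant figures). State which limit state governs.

Bolt shear: A_b = π·0.625²/4 = 0.3068 in²; R_n = 84 × 0.3068 × 2 × 1 = 51.54 kips → 0.75 × 51.54 = 38.7 kips.
Bearing: edge l_c = 0.9062, r_n = 57.09 kips; interior l_c = 1.312, r_n = 78.75 kips; R_n = 57.09 + 1·78.75 = 135.8 kips → 102 kips.
Block shear: A_gv = 2.438, A_nv = 1.594, A_nt = 0.4688 in²; R_n = min(0.6F_uA_nv, 0.6F_yA_gv) + U_bs·F_u·A_nt = 99.75 kips → 74.8 kips.
Bolt shear governs: 38.7 kips.

38.7 kips (bolt shear governs)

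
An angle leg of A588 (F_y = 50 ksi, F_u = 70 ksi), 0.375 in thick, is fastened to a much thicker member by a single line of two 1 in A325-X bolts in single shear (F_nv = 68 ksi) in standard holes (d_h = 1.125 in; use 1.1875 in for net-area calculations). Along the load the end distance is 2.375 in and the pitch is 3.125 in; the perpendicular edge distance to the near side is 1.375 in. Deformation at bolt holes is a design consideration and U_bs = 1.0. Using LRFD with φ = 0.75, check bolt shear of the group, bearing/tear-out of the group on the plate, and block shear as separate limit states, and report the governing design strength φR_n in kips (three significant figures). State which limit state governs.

59.3 kips (block shear governs)

Bolt shear: A_b = π·1²/4 = 0.7854 in²; R_n = 68 × 0.7854 × 2 × 1 = 106.8 kips → 0.75 × 106.8 = 80.1 kips.
Bearing: edge l_c = 1.812, r_n = 57.09 kips; interior l_c = 2, r_n = 63 kips; R_n = 57.09 + 1·63 = 120.1 kips → 90.1 kips.
Block shear: A_gv = 2.062, A_nv = 1.395, A_nt = 0.293 in²; R_n = min(0.6F_uA_nv, 0.6F_yA_gv) + U_bs·F_u·A_nt = 79.08 kips → 59.3 kips.
Block shear governs: 59.3 kips.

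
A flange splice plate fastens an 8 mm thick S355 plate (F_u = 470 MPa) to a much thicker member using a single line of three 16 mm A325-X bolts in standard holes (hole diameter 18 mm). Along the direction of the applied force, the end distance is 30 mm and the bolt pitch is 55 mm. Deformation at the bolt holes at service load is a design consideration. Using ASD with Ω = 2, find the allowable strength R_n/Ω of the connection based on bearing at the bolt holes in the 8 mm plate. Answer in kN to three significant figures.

Per bolt r_n = 1.2 l_c t F_u ≤ 2.4 d t F_u; upper limit = 2.4 × 16 × 8 × 470 / 1000 = 144.4 kN.
Edge bolt: l_c = 30 − 18/2 = 21 mm → 1.2 × 21 × 8 × 470 / 1000 = 94.75 → r_n = 94.75 kN.
Interior bolts: l_c = 55 − 18 = 37 mm → 1.2 × 37 × 8 × 470 / 1000 = 166.9 → r_n = 144.4 kN.
R_n = 1 × 94.75 + 2 × 144.4 = 383.5 kN.
Allowable strength R_n/Ω = 383.5 / 2 = 192 kN.

192 kN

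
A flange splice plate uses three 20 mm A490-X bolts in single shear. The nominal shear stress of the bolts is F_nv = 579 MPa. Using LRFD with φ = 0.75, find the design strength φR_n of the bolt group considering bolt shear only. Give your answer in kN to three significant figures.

A_b = π × 20² / 4 = 314.2 mm².
R_n = F_nv · A_b · n · n_s = 579 × 314.2 × 3 × 1 / 1000 = 545.7 kN.
Design strength φR_n = 0.75 × 545.7 = 409 kN.

409 kN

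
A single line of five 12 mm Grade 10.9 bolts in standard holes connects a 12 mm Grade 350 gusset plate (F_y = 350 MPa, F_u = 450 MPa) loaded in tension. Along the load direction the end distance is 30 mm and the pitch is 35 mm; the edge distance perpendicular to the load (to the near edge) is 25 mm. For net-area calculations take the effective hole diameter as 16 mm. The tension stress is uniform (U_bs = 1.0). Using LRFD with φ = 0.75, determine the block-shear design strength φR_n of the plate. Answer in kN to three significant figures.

Shear plane L_v = 30 + 4·35 = 170 mm; A_gv = 170 × 12 = 2040 mm².
A_nv = (170 − 4.5·16) × 12 = 1176 mm².
A_nt = (25 − 0.5·16) × 12 = 204 mm².
0.6 F_u A_nv = 317.5 kN; 0.6 F_y A_gv = 428.4 kN → shear rupture governs the shear term.
R_n = 317.5 + 1.0 × 450 × 204 / 1000 = 409.3 kN.
Design strength φR_n = 0.75 × 409.3 = 307 kN.

307 kN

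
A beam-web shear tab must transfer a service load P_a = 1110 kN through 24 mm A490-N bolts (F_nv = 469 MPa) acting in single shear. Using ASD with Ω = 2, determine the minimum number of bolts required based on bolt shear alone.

11 bolts

A_b = π·24²/4 = 452.4 mm².
Per-bolt allowable strength R_n/Ω = 469 × 452.4 × 1 / 1000 / 2 = 106.1 kN.
n ≥ 1110 / 106.1 = 10.46 → use 11 bolts.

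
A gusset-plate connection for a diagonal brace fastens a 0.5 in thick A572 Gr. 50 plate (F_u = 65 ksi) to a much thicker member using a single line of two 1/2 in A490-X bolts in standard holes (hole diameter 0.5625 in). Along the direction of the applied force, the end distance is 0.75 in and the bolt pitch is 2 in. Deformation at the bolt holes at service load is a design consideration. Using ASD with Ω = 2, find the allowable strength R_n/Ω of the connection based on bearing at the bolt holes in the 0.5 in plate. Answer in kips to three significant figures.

28.6 kips

Per bolt r_n = 1.2 l_c t F_u ≤ 2.4 d t F_u; upper limit = 2.4 × 0.5 × 0.5 × 65 = 39 kips.
Edge bolt: l_c = 0.75 − 0.5625/2 = 0.4688 in → 1.2 × 0.4688 × 0.5 × 65 = 18.28 → r_n = 18.28 kips.
Interior bolts: l_c = 2 − 0.5625 = 1.438 in → 1.2 × 1.438 × 0.5 × 65 = 56.06 → r_n = 39 kips.
R_n = 1 × 18.28 + 1 × 39 = 57.28 kips.
Allowable strength R_n/Ω = 57.28 / 2 = 28.6 kips.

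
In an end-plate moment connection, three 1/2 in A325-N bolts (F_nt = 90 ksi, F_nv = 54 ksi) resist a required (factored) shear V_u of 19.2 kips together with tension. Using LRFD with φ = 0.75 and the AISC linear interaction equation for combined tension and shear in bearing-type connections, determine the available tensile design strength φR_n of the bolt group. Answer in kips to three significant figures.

19.7 kips

A_b = π·0.5²/4 = 0.1963 in²; f_rv = 19.2 / (3 × 0.1963) = 32.59 ksi.
F'_nt = 1.3 F_nt − (F_nt / φF_nv) f_rv = 1.3·90 − (90/(0.75·54))·32.59 = 44.57 ksi, capped at F_nt → F'_nt = 44.57 ksi.
R_n = F'_nt · A_b · n = 44.57 × 0.1963 × 3 = 26.25 kips.
Design strength φR_n = 0.75 × 26.25 = 19.7 kips.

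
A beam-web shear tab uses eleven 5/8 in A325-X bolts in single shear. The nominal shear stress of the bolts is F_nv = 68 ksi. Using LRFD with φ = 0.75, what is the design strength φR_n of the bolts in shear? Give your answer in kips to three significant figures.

172 kips

A_b = π × 0.625² / 4 = 0.3068 in².
R_n = F_nv · A_b · n · n_s = 68 × 0.3068 × 11 × 1 = 229.5 kips.
Design strength φR_n = 0.75 × 229.5 = 172 kips.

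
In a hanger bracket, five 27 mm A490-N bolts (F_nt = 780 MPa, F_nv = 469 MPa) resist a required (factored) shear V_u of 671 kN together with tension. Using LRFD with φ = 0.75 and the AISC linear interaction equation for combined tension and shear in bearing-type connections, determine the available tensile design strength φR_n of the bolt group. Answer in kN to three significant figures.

1060 kN

A_b = π·27²/4 = 572.6 mm²; f_rv = 671 × 1000 / (5 × 572.6) = 234.4 MPa.
F'_nt = 1.3 F_nt − (F_nt / φF_nv) f_rv = 1.3·780 − (780/(0.75·469))·234.4 = 494.2 MPa, capped at F_nt → F'_nt = 494.2 MPa.
R_n = F'_nt · A_b · n = 494.2 × 572.6 × 5 / 1000 = 1415 kN.
Design strength φR_n = 0.75 × 1415 = 1060 kN.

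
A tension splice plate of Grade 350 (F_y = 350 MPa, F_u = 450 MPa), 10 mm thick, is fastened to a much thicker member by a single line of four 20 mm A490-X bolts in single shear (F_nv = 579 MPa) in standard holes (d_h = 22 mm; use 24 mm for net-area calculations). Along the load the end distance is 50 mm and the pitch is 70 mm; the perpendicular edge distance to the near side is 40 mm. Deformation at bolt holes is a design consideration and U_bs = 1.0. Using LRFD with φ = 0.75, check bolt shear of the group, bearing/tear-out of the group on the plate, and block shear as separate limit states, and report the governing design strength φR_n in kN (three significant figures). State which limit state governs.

451 kN (block shear governs)

Bolt shear: A_b = π·20²/4 = 314.2 mm²; R_n = 579 × 314.2 × 4 × 1 / 1000 = 727.6 kN → 0.75 × 727.6 = 546 kN.
Bearing: edge l_c = 39, r_n = 210.6 kN; interior l_c = 48, r_n = 216 kN; R_n = 210.6 + 3·216 = 858.6 kN → 644 kN.
Block shear: A_gv = 2600, A_nv = 1760, A_nt = 280 mm²; R_n = min(0.6F_uA_nv, 0.6F_yA_gv) + U_bs·F_u·A_nt = 601.2 kN → 451 kN.
Block shear governs: 451 kN.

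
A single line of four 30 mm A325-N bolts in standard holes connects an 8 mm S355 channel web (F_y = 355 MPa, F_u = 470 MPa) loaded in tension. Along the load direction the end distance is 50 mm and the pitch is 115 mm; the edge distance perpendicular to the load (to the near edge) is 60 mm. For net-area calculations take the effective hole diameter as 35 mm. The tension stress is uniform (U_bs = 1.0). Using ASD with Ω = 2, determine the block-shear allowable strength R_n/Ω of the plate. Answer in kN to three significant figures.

Shear plane L_v = 50 + 3·115 = 395 mm; A_gv = 395 × 8 = 3160 mm².
A_nv = (395 − 3.5·35) × 8 = 2180 mm².
A_nt = (60 − 0.5·35) × 8 = 340 mm².
0.6 F_u A_nv = 614.8 kN; 0.6 F_y A_gv = 673.1 kN → shear rupture governs the shear term.
R_n = 614.8 + 1.0 × 470 × 340 / 1000 = 774.6 kN.
Allowable strength R_n/Ω = 774.6 / 2 = 387 kN.

387 kN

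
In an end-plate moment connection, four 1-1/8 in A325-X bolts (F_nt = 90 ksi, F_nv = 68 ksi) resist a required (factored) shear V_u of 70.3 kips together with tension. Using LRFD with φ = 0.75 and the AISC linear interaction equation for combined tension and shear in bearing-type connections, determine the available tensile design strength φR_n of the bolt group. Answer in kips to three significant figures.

A_b = π·1.125²/4 = 0.994 in²; f_rv = 70.3 / (4 × 0.994) = 17.68 ksi.
F'_nt = 1.3 F_nt − (F_nt / φF_nv) f_rv = 1.3·90 − (90/(0.75·68))·17.68 = 85.8 ksi, capped at F_nt → F'_nt = 85.8 ksi.
R_n = F'_nt · A_b · n = 85.8 × 0.994 × 4 = 341.1 kips.
Design strength φR_n = 0.75 × 341.1 = 256 kips.

256 kips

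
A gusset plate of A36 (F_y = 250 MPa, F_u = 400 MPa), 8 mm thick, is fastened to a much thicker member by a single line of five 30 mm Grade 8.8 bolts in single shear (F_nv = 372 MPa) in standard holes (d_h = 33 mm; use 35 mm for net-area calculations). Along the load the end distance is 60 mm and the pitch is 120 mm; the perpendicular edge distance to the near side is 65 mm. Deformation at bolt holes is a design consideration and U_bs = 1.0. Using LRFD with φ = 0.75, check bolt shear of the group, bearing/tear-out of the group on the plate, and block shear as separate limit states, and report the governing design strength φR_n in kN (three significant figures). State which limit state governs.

Bolt shear: A_b = π·30²/4 = 706.9 mm²; R_n = 372 × 706.9 × 5 × 1 / 1000 = 1315 kN → 0.75 × 1315 = 986 kN.
Bearing: edge l_c = 43.5, r_n = 167 kN; interior l_c = 87, r_n = 230.4 kN; R_n = 167 + 4·230.4 = 1089 kN → 816 kN.
Block shear: A_gv = 4320, A_nv = 3060, A_nt = 380 mm²; R_n = min(0.6F_uA_nv, 0.6F_yA_gv) + U_bs·F_u·A_nt = 800 kN → 600 kN.
Block shear governs: 600 kN.

600 kN (block shear governs)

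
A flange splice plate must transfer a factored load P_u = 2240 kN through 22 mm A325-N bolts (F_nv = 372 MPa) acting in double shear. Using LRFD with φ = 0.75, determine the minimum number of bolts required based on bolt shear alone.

A_b = π·22²/4 = 380.1 mm².
Per-bolt design strength φR_n = 0.75 × 372 × 380.1 × 2 / 1000 = 212.1 kN.
n ≥ 2240 / 212.1 = 10.56 → use 11 bolts.

11 bolts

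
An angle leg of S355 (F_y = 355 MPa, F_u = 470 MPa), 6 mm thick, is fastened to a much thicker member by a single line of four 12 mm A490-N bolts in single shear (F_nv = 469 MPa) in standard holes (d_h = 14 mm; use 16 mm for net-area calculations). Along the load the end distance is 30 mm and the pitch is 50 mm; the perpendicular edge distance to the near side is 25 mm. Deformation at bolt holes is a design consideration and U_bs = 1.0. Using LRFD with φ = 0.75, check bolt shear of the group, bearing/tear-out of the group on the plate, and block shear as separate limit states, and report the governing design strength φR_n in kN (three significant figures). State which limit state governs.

159 kN (bolt shear governs)

Bolt shear: A_b = π·12²/4 = 113.1 mm²; R_n = 469 × 113.1 × 4 × 1 / 1000 = 212.2 kN → 0.75 × 212.2 = 159 kN.
Bearing: edge l_c = 23, r_n = 77.83 kN; interior l_c = 36, r_n = 81.22 kN; R_n = 77.83 + 3·81.22 = 321.5 kN → 241 kN.
Block shear: A_gv = 1080, A_nv = 744, A_nt = 102 mm²; R_n = min(0.6F_uA_nv, 0.6F_yA_gv) + U_bs·F_u·A_nt = 257.7 kN → 193 kN.
Bolt shear governs: 159 kN.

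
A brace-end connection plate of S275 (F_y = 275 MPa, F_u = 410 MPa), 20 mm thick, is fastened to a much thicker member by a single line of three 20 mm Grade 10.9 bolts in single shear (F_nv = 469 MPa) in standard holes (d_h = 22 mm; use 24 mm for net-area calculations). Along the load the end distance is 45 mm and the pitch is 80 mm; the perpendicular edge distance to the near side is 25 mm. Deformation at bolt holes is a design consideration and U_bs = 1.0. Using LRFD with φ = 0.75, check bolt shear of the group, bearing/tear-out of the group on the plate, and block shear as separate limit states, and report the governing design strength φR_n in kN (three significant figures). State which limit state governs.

332 kN (bolt shear governs)

Bolt shear: A_b = π·20²/4 = 314.2 mm²; R_n = 469 × 314.2 × 3 × 1 / 1000 = 442 kN → 0.75 × 442 = 332 kN.
Bearing: edge l_c = 34, r_n = 334.6 kN; interior l_c = 58, r_n = 393.6 kN; R_n = 334.6 + 2·393.6 = 1122 kN → 841 kN.
Block shear: A_gv = 4100, A_nv = 2900, A_nt = 260 mm²; R_n = min(0.6F_uA_nv, 0.6F_yA_gv) + U_bs·F_u·A_nt = 783.1 kN → 587 kN.
Bolt shear governs: 332 kN.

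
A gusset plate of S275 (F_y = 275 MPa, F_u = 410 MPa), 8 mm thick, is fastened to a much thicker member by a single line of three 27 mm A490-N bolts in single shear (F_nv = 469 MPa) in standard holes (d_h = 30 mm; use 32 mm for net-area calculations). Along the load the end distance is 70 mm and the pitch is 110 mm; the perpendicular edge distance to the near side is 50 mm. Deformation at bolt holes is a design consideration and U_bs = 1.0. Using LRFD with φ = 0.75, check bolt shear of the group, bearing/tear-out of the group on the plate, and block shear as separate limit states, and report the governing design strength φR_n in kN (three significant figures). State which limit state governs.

371 kN (block shear governs)

Bolt shear: A_b = π·27²/4 = 572.6 mm²; R_n = 469 × 572.6 × 3 × 1 / 1000 = 805.6 kN → 0.75 × 805.6 = 604 kN.
Bearing: edge l_c = 55, r_n = 212.5 kN; interior l_c = 80, r_n = 212.5 kN; R_n = 212.5 + 2·212.5 = 637.6 kN → 478 kN.
Block shear: A_gv = 2320, A_nv = 1680, A_nt = 272 mm²; R_n = min(0.6F_uA_nv, 0.6F_yA_gv) + U_bs·F_u·A_nt = 494.3 kN → 371 kN.
Block shear governs: 371 kN.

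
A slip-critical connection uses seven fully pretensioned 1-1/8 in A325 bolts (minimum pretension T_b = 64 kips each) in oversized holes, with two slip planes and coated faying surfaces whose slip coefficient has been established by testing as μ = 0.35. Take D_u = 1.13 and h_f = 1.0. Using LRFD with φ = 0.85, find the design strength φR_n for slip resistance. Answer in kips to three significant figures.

R_n = μ · D_u · h_f · T_b · n_s · n_b = 0.35 × 1.13 × 1.0 × 64 × 2 × 7 = 354.4 kips.
Design strength φR_n = 0.85 × 354.4 = 301 kips.

301 kips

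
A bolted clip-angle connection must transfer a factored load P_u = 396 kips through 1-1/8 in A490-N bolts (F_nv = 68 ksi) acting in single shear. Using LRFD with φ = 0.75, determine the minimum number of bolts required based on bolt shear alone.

A_b = π·1.125²/4 = 0.994 in².
Per-bolt design strength φR_n = 0.75 × 68 × 0.994 × 1 = 50.69 kips.
n ≥ 396 / 50.69 = 7.811 → use 8 bolts.

8 bolts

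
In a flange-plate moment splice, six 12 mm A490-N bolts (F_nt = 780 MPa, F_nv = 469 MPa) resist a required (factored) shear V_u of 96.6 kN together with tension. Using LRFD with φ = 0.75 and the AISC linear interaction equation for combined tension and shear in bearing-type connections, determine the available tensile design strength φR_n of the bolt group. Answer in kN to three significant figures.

A_b = π·12²/4 = 113.1 mm²; f_rv = 96.6 × 1000 / (6 × 113.1) = 142.4 MPa.
F'_nt = 1.3 F_nt − (F_nt / φF_nv) f_rv = 1.3·780 − (780/(0.75·469))·142.4 = 698.3 MPa, capped at F_nt → F'_nt = 698.3 MPa.
R_n = F'_nt · A_b · n = 698.3 × 113.1 × 6 / 1000 = 473.9 kN.
Design strength φR_n = 0.75 × 473.9 = 355 kN.

355 kN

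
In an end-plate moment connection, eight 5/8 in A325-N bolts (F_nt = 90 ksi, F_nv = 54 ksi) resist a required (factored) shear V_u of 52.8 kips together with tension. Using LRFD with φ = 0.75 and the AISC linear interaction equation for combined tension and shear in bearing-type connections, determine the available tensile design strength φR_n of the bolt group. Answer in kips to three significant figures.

127 kips

A_b = π·0.625²/4 = 0.3068 in²; f_rv = 52.8 / (8 × 0.3068) = 21.51 ksi.
F'_nt = 1.3 F_nt − (F_nt / φF_nv) f_rv = 1.3·90 − (90/(0.75·54))·21.51 = 69.19 ksi, capped at F_nt → F'_nt = 69.19 ksi.
R_n = F'_nt · A_b · n = 69.19 × 0.3068 × 8 = 169.8 kips.
Design strength φR_n = 0.75 × 169.8 = 127 kips.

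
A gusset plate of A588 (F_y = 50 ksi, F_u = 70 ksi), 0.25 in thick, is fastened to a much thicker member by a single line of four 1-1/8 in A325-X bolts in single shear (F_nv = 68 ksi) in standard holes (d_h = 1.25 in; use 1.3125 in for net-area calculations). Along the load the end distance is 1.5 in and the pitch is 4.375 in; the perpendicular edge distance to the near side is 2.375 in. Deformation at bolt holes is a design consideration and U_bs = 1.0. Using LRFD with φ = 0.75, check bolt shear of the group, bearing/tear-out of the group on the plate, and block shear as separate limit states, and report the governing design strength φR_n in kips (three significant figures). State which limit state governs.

102 kips (block shear governs)

Bolt shear: A_b = π·1.125²/4 = 0.994 in²; R_n = 68 × 0.994 × 4 × 1 = 270.4 kips → 0.75 × 270.4 = 203 kips.
Bearing: edge l_c = 0.875, r_n = 18.38 kips; interior l_c = 3.125, r_n = 47.25 kips; R_n = 18.38 + 3·47.25 = 160.1 kips → 120 kips.
Block shear: A_gv = 3.656, A_nv = 2.508, A_nt = 0.4297 in²; R_n = min(0.6F_uA_nv, 0.6F_yA_gv) + U_bs·F_u·A_nt = 135.4 kips → 102 kips.
Block shear governs: 102 kips.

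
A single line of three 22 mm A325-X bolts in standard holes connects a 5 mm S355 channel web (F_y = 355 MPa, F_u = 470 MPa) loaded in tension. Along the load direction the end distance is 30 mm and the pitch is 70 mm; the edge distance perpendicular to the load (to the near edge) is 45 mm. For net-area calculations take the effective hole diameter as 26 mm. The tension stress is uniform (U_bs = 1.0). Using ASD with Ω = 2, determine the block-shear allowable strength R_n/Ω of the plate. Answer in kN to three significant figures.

112 kN

Shear plane L_v = 30 + 2·70 = 170 mm; A_gv = 170 × 5 = 850 mm².
A_nv = (170 − 2.5·26) × 5 = 525 mm².
A_nt = (45 − 0.5·26) × 5 = 160 mm².
0.6 F_u A_nv = 148.1 kN; 0.6 F_y A_gv = 181.1 kN → shear rupture governs the shear term.
R_n = 148.1 + 1.0 × 470 × 160 / 1000 = 223.2 kN.
Allowable strength R_n/Ω = 223.2 / 2 = 112 kN.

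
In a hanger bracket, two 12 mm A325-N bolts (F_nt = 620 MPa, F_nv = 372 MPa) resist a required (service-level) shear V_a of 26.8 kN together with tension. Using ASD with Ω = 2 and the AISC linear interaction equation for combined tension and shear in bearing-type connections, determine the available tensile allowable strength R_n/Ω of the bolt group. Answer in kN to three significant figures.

46.5 kN

A_b = π·12²/4 = 113.1 mm²; f_rv = 26.8 × 1000 / (2 × 113.1) = 118.5 MPa.
F'_nt = 1.3 F_nt − (Ω F_nt / F_nv) f_rv = 1.3·620 − (2·620/372)·118.5 = 411.1 MPa, capped at F_nt → F'_nt = 411.1 MPa.
R_n = F'_nt · A_b · n = 411.1 × 113.1 × 2 / 1000 = 92.98 kN.
Allowable strength R_n/Ω = 92.98 / 2 = 46.5 kN.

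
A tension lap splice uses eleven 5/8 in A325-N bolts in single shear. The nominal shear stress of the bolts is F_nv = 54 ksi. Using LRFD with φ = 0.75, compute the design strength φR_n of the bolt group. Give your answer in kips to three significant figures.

137 kips

A_b = π × 0.625² / 4 = 0.3068 in².
R_n = F_nv · A_b · n · n_s = 54 × 0.3068 × 11 × 1 = 182.2 kips.
Design strength φR_n = 0.75 × 182.2 = 137 kips.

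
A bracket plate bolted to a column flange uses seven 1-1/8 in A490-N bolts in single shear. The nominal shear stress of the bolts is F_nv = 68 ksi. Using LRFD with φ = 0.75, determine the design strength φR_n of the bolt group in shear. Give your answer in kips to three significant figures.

355 kips

A_b = π × 1.125² / 4 = 0.994 in².
R_n = F_nv · A_b · n · n_s = 68 × 0.994 × 7 × 1 = 473.2 kips.
Design strength φR_n = 0.75 × 473.2 = 355 kips.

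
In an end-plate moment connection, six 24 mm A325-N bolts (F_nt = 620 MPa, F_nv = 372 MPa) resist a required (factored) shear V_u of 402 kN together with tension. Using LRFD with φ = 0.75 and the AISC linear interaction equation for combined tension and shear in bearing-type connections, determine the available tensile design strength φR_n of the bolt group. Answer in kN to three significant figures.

971 kN

A_b = π·24²/4 = 452.4 mm²; f_rv = 402 × 1000 / (6 × 452.4) = 148.1 MPa.
F'_nt = 1.3 F_nt − (F_nt / φF_nv) f_rv = 1.3·620 − (620/(0.75·372))·148.1 = 476.9 MPa, capped at F_nt → F'_nt = 476.9 MPa.
R_n = F'_nt · A_b · n = 476.9 × 452.4 × 6 / 1000 = 1294 kN.
Design strength φR_n = 0.75 × 1294 = 971 kN.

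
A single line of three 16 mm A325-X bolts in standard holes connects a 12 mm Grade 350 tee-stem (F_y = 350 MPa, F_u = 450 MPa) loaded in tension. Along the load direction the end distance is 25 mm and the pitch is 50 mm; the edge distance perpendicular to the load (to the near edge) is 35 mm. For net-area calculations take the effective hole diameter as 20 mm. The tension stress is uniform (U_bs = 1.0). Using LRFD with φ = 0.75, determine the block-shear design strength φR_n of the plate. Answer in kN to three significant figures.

284 kN

Shear plane L_v = 25 + 2·50 = 125 mm; A_gv = 125 × 12 = 1500 mm².
A_nv = (125 − 2.5·20) × 12 = 900 mm².
A_nt = (35 − 0.5·20) × 12 = 300 mm².
0.6 F_u A_nv = 243 kN; 0.6 F_y A_gv = 315 kN → shear rupture governs the shear term.
R_n = 243 + 1.0 × 450 × 300 / 1000 = 378 kN.
Design strength φR_n = 0.75 × 378 = 284 kN.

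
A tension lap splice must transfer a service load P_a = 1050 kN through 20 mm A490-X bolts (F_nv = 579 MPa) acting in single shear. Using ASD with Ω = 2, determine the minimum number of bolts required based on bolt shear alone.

12 bolts

A_b = π·20²/4 = 314.2 mm².
Per-bolt allowable strength R_n/Ω = 579 × 314.2 × 1 / 1000 / 2 = 90.95 kN.
n ≥ 1050 / 90.95 = 11.54 → use 12 bolts.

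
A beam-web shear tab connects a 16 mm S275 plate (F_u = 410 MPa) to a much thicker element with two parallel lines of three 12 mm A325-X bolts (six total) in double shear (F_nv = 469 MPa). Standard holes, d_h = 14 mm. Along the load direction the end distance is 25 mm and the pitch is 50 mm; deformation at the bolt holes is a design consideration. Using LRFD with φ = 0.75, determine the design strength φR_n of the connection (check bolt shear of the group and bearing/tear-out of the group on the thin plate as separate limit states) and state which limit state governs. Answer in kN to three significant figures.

477 kN (bolt shear governs)

Bolt shear: A_b = π·12²/4 = 113.1 mm²; R_n = 469 × 113.1 × 6 × 2 / 1000 = 636.5 kN → 0.75 × 636.5 = 477 kN.
Bearing (1.2 l_c t F_u ≤ 2.4 d t F_u): upper limit = 2.4·12·16·410 / 1000 = 188.9 kN.
  Edge l_c = 25 − 14/2 = 18 → r_n = 141.7 kN; interior l_c = 50 − 14 = 36 → r_n = 188.9 kN.
  R_n,bearing = 2·141.7 + 4·188.9 = 1039 kN → 0.75 × 1039 = 779 kN.
Bolt shear governs: 477 kN.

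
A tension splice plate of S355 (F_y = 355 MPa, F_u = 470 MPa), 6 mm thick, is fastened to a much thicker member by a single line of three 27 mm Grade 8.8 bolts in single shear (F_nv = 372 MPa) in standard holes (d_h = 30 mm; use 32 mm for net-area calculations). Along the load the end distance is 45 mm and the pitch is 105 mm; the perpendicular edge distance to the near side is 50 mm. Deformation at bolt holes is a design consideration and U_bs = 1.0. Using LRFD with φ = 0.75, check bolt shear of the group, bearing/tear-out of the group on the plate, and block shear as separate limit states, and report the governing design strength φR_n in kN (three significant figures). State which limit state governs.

294 kN (block shear governs)

Bolt shear: A_b = π·27²/4 = 572.6 mm²; R_n = 372 × 572.6 × 3 × 1 / 1000 = 639 kN → 0.75 × 639 = 479 kN.
Bearing: edge l_c = 30, r_n = 101.5 kN; interior l_c = 75, r_n = 182.7 kN; R_n = 101.5 + 2·182.7 = 467 kN → 350 kN.
Block shear: A_gv = 1530, A_nv = 1050, A_nt = 204 mm²; R_n = min(0.6F_uA_nv, 0.6F_yA_gv) + U_bs·F_u·A_nt = 392 kN → 294 kN.
Block shear governs: 294 kN.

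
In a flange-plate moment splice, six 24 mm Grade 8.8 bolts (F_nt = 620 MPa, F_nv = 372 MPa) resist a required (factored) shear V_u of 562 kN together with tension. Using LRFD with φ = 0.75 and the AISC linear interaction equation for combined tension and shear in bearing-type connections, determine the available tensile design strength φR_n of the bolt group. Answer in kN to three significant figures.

704 kN

A_b = π·24²/4 = 452.4 mm²; f_rv = 562 × 1000 / (6 × 452.4) = 207 MPa.
F'_nt = 1.3 F_nt − (F_nt / φF_nv) f_rv = 1.3·620 − (620/(0.75·372))·207 = 345.9 MPa, capped at F_nt → F'_nt = 345.9 MPa.
R_n = F'_nt · A_b · n = 345.9 × 452.4 × 6 / 1000 = 938.9 kN.
Design strength φR_n = 0.75 × 938.9 = 704 kN.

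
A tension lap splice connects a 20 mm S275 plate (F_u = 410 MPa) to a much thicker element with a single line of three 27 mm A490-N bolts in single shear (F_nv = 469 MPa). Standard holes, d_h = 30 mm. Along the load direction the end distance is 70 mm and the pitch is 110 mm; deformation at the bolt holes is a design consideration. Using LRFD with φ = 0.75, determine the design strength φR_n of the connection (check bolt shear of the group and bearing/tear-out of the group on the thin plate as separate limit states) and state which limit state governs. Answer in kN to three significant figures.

Bolt shear: A_b = π·27²/4 = 572.6 mm²; R_n = 469 × 572.6 × 3 × 1 / 1000 = 805.6 kN → 0.75 × 805.6 = 604 kN.
Bearing (1.2 l_c t F_u ≤ 2.4 d t F_u): upper limit = 2.4·27·20·410 / 1000 = 531.4 kN.
  Edge l_c = 70 − 30/2 = 55 → r_n = 531.4 kN; interior l_c = 110 − 30 = 80 → r_n = 531.4 kN.
  R_n,bearing = 1·531.4 + 2·531.4 = 1594 kN → 0.75 × 1594 = 1200 kN.
Bolt shear governs: 604 kN.

604 kN (bolt shear governs)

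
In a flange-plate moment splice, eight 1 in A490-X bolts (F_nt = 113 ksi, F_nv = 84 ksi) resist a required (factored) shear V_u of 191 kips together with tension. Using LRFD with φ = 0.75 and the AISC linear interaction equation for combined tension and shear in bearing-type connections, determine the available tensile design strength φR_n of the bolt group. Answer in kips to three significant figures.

435 kips

A_b = π·1²/4 = 0.7854 in²; f_rv = 191 / (8 × 0.7854) = 30.4 ksi.
F'_nt = 1.3 F_nt − (F_nt / φF_nv) f_rv = 1.3·113 − (113/(0.75·84))·30.4 = 92.38 ksi, capped at F_nt → F'_nt = 92.38 ksi.
R_n = F'_nt · A_b · n = 92.38 × 0.7854 × 8 = 580.4 kips.
Design strength φR_n = 0.75 × 580.4 = 435 kips.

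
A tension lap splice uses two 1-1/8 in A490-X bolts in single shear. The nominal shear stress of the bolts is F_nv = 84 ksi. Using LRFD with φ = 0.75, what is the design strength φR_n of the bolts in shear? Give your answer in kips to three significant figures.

125 kips

A_b = π × 1.125² / 4 = 0.994 in².
R_n = F_nv · A_b · n · n_s = 84 × 0.994 × 2 × 1 = 167 kips.
Design strength φR_n = 0.75 × 167 = 125 kips.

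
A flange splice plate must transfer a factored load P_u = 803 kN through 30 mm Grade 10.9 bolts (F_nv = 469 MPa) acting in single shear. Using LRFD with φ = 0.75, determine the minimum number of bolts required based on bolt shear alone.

4 bolts

A_b = π·30²/4 = 706.9 mm².
Per-bolt design strength φR_n = 0.75 × 469 × 706.9 × 1 / 1000 = 248.6 kN.
n ≥ 803 / 248.6 = 3.23 → use 4 bolts.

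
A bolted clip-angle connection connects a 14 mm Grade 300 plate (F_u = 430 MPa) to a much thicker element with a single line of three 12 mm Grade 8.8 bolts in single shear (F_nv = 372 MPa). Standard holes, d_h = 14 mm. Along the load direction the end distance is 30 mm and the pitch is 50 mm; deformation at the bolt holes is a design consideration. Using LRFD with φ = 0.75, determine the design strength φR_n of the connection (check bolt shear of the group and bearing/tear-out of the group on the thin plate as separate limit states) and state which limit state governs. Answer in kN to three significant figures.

Bolt shear: A_b = π·12²/4 = 113.1 mm²; R_n = 372 × 113.1 × 3 × 1 / 1000 = 126.2 kN → 0.75 × 126.2 = 94.7 kN.
Bearing (1.2 l_c t F_u ≤ 2.4 d t F_u): upper limit = 2.4·12·14·430 / 1000 = 173.4 kN.
  Edge l_c = 30 − 14/2 = 23 → r_n = 166.2 kN; interior l_c = 50 − 14 = 36 → r_n = 173.4 kN.
  R_n,bearing = 1·166.2 + 2·173.4 = 512.9 kN → 0.75 × 512.9 = 385 kN.
Bolt shear governs: 94.7 kN.

94.7 kN (bolt shear governs)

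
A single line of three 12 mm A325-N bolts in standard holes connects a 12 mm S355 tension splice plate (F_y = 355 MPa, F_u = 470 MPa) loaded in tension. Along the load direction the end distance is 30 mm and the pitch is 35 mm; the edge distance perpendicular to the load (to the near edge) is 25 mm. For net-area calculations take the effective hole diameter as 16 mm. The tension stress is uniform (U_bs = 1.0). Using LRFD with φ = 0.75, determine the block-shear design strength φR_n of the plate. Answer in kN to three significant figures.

224 kN

Shear plane L_v = 30 + 2·35 = 100 mm; A_gv = 100 × 12 = 1200 mm².
A_nv = (100 − 2.5·16) × 12 = 720 mm².
A_nt = (25 − 0.5·16) × 12 = 204 mm².
0.6 F_u A_nv = 203 kN; 0.6 F_y A_gv = 255.6 kN → shear rupture governs the shear term.
R_n = 203 + 1.0 × 470 × 204 / 1000 = 298.9 kN.
Design strength φR_n = 0.75 × 298.9 = 224 kN.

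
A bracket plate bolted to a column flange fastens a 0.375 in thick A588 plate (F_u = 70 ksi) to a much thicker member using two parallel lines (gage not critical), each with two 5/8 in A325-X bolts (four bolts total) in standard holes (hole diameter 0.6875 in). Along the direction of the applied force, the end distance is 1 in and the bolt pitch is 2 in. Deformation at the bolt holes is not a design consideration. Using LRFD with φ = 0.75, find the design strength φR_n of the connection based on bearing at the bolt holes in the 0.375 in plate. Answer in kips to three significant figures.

113 kips

Per bolt r_n = 1.5 l_c t F_u ≤ 3.0 d t F_u; upper limit = 3.0 × 0.625 × 0.375 × 70 = 49.22 kips.
Edge bolt: l_c = 1 − 0.6875/2 = 0.6562 in → 1.5 × 0.6562 × 0.375 × 70 = 25.84 → r_n = 25.84 kips.
Interior bolts: l_c = 2 − 0.6875 = 1.312 in → 1.5 × 1.312 × 0.375 × 70 = 51.68 → r_n = 49.22 kips.
R_n = 2 × 25.84 + 2 × 49.22 = 150.1 kips.
Design strength φR_n = 0.75 × 150.1 = 113 kips.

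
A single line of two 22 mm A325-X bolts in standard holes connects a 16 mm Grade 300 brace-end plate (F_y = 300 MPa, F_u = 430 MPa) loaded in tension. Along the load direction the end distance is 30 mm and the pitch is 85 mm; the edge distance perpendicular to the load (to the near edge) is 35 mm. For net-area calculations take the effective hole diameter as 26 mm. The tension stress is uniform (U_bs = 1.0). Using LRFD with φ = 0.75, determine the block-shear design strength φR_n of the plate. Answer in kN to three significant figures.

349 kN

Shear plane L_v = 30 + 1·85 = 115 mm; A_gv = 115 × 16 = 1840 mm².
A_nv = (115 − 1.5·26) × 16 = 1216 mm².
A_nt = (35 − 0.5·26) × 16 = 352 mm².
0.6 F_u A_nv = 313.7 kN; 0.6 F_y A_gv = 331.2 kN → shear rupture governs the shear term.
R_n = 313.7 + 1.0 × 430 × 352 / 1000 = 465.1 kN.
Design strength φR_n = 0.75 × 465.1 = 349 kN.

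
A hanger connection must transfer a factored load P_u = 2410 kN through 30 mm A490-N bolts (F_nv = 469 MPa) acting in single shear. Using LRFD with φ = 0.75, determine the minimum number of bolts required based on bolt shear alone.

A_b = π·30²/4 = 706.9 mm².
Per-bolt design strength φR_n = 0.75 × 469 × 706.9 × 1 / 1000 = 248.6 kN.
n ≥ 2410 / 248.6 = 9.693 → use 10 bolts.

10 bolts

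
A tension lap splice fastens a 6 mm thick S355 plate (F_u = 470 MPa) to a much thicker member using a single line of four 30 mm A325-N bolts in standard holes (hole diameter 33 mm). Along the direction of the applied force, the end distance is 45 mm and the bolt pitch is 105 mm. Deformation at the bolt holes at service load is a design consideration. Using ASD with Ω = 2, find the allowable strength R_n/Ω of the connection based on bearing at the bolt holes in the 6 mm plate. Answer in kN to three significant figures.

353 kN

Per bolt r_n = 1.2 l_c t F_u ≤ 2.4 d t F_u; upper limit = 2.4 × 30 × 6 × 470 / 1000 = 203 kN.
Edge bolt: l_c = 45 − 33/2 = 28.5 mm → 1.2 × 28.5 × 6 × 470 / 1000 = 96.44 → r_n = 96.44 kN.
Interior bolts: l_c = 105 − 33 = 72 mm → 1.2 × 72 × 6 × 470 / 1000 = 243.6 → r_n = 203 kN.
R_n = 1 × 96.44 + 3 × 203 = 705.6 kN.
Allowable strength R_n/Ω = 705.6 / 2 = 353 kN.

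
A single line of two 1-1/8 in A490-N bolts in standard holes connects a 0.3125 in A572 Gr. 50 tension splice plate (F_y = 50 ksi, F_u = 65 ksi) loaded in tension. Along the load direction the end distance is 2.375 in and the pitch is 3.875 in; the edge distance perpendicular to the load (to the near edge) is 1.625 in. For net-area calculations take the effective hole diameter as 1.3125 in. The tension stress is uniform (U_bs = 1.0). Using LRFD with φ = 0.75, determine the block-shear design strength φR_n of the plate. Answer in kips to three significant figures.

Shear plane L_v = 2.375 + 1·3.875 = 6.25 in; A_gv = 6.25 × 0.3125 = 1.953 in².
A_nv = (6.25 − 1.5·1.3125) × 0.3125 = 1.338 in².
A_nt = (1.625 − 0.5·1.3125) × 0.3125 = 0.3027 in².
0.6 F_u A_nv = 52.18 kips; 0.6 F_y A_gv = 58.59 kips → shear rupture governs the shear term.
R_n = 52.18 + 1.0 × 65 × 0.3027 = 71.86 kips.
Design strength φR_n = 0.75 × 71.86 = 53.9 kips.

53.9 kips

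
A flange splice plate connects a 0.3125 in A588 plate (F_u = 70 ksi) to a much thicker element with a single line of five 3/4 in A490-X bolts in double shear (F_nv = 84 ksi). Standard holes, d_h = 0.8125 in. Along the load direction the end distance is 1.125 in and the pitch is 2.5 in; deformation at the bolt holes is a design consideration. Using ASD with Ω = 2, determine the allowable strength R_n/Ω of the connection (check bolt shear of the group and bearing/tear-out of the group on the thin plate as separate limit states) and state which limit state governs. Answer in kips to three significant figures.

88.2 kips (bearing governs)

Bolt shear: A_b = π·0.75²/4 = 0.4418 in²; R_n = 84 × 0.4418 × 5 × 2 = 371.1 kips → 371.1 / 2 = 186 kips.
Bearing (1.2 l_c t F_u ≤ 2.4 d t F_u): upper limit = 2.4·0.75·0.3125·70 = 39.38 kips.
  Edge l_c = 1.125 − 0.8125/2 = 0.7188 → r_n = 18.87 kips; interior l_c = 2.5 − 0.8125 = 1.688 → r_n = 39.38 kips.
  R_n,bearing = 1·18.87 + 4·39.38 = 176.4 kips → 176.4 / 2 = 88.2 kips.
Bearing governs: 88.2 kips.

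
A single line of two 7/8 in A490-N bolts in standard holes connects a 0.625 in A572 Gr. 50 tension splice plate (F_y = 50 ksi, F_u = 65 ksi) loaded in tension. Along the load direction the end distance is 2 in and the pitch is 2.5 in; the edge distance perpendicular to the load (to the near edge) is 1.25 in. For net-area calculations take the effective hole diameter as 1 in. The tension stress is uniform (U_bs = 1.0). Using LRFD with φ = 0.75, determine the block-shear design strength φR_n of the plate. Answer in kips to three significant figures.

77.7 kips

Shear plane L_v = 2 + 1·2.5 = 4.5 in; A_gv = 4.5 × 0.625 = 2.812 in².
A_nv = (4.5 − 1.5·1) × 0.625 = 1.875 in².
A_nt = (1.25 − 0.5·1) × 0.625 = 0.4688 in².
0.6 F_u A_nv = 73.12 kips; 0.6 F_y A_gv = 84.38 kips → shear rupture governs the shear term.
R_n = 73.12 + 1.0 × 65 × 0.4688 = 103.6 kips.
Design strength φR_n = 0.75 × 103.6 = 77.7 kips.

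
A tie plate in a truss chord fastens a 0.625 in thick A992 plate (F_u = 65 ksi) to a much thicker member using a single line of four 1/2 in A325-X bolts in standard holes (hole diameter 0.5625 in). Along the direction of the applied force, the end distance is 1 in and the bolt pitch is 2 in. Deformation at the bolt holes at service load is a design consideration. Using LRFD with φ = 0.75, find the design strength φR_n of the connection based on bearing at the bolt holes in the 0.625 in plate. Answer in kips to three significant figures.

Per bolt r_n = 1.2 l_c t F_u ≤ 2.4 d t F_u; upper limit = 2.4 × 0.5 × 0.625 × 65 = 48.75 kips.
Edge bolt: l_c = 1 − 0.5625/2 = 0.7188 in → 1.2 × 0.7188 × 0.625 × 65 = 35.04 → r_n = 35.04 kips.
Interior bolts: l_c = 2 − 0.5625 = 1.438 in → 1.2 × 1.438 × 0.625 × 65 = 70.08 → r_n = 48.75 kips.
R_n = 1 × 35.04 + 3 × 48.75 = 181.3 kips.
Design strength φR_n = 0.75 × 181.3 = 136 kips.

136 kips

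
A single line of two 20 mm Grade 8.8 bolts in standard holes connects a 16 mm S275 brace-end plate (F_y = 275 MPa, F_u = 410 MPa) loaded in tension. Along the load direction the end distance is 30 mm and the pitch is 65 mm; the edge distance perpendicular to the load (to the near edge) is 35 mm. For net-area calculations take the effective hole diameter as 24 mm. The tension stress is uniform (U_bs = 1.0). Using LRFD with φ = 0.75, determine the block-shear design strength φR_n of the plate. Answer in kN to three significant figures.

Shear plane L_v = 30 + 1·65 = 95 mm; A_gv = 95 × 16 = 1520 mm².
A_nv = (95 − 1.5·24) × 16 = 944 mm².
A_nt = (35 − 0.5·24) × 16 = 368 mm².
0.6 F_u A_nv = 232.2 kN; 0.6 F_y A_gv = 250.8 kN → shear rupture governs the shear term.
R_n = 232.2 + 1.0 × 410 × 368 / 1000 = 383.1 kN.
Design strength φR_n = 0.75 × 383.1 = 287 kN.

287 kN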